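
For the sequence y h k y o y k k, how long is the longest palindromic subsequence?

One longest palindromic subsequence is kyoyk (positions 3,4,5,6,8); it reads the same forward and backward, and the interval DP gives dp[1][8] = 5.

5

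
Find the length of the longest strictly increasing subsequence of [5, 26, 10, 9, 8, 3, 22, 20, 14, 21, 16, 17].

Let dp[i] be the longest increasing subsequence ending at position i. Then dp = [1, 2, 2, 2, 2, 1, 3, 3, 3, 4, 4, 5].
The maximum is 5; one witness is 5, 10, 14, 16, 17 at positions 1,3,9,11,12.

5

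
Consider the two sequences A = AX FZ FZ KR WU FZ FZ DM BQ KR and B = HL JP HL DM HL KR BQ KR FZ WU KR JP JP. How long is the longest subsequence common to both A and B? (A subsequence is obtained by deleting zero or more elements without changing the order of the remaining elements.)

3

Backtracking the LCS table gives one alignment: FZ (A3,B9) → WU (A5,B10) → KR (A10,B11).
So the longest common subsequence has length 3.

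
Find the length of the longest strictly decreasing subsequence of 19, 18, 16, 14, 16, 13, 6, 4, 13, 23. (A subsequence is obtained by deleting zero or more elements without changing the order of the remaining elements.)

7

Let dp[i] be the longest decreasing subsequence ending at position i. Then dp = [1, 2, 3, 4, 3, 5, 6, 7, 5, 1].
The maximum is 7; one witness is 19, 18, 16, 14, 13, 6, 4 at positions 1,2,3,4,6,7,8.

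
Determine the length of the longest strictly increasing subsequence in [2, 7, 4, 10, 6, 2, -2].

3

Scanning left to right, the best length ending at each element is: 2→1, 7→2, 4→2, 10→3, 6→3, 2→1, -2→1.
So the longest increasing subsequence has length 3, e.g. 2, 7, 10.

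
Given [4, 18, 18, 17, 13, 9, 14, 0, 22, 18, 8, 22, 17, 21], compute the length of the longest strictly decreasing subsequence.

Let dp[i] be the longest decreasing subsequence ending at position i. Then dp = [1, 1, 1, 2, 3, 4, 3, 5, 1, 2, 5, 1, 3, 2].
The maximum is 5; one witness is 18, 17, 13, 9, 0 at positions 2,4,5,6,8.

5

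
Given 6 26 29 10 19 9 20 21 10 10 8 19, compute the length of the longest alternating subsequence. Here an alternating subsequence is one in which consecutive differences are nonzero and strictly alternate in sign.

8

Track the best alternating length ending on an up-step vs a down-step at each position: up/down = 1/1, 2/1, 2/1, 2/3, 4/3, 2/5, 6/3, 6/3, 6/7, 6/7, 2/7, 8/7.
The maximum over both is 8; one such subsequence is 6, 26, 10, 19, 9, 20, 10, 19.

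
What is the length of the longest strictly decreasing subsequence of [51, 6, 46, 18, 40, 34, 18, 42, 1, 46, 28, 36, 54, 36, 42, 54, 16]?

6

Let dp[i] be the longest decreasing subsequence ending at position i. Then dp = [1, 2, 2, 3, 3, 4, 5, 3, 6, 2, 5, 4, 1, 4, 3, 1, 6].
The maximum is 6; one witness is 51, 46, 40, 34, 18, 1 at positions 1,3,5,6,7,9.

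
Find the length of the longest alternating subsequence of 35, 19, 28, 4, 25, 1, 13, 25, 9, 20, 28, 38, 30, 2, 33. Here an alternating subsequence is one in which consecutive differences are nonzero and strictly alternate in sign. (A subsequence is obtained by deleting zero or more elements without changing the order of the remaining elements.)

11

A longest alternating subsequence is 35, 19, 28, 4, 25, 1, 13, 9, 38, 30, 33 (positions 1,2,3,4,5,6,7,9,12,13,15); its 10 consecutive differences strictly alternate in sign, and length 11 is optimal.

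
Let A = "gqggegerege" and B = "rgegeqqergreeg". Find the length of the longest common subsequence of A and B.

7

Backtracking the LCS table gives one alignment: g (A1,B4) → q (A2,B7) → e (A5,B8) → g (A6,B10) → e (A7,B12) → e (A9,B13) → g (A10,B14).
So the longest common subsequence has length 7.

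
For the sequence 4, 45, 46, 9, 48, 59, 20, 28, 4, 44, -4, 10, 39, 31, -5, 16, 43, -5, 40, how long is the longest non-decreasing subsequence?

6

Scanning left to right, the best length ending at each element is: 4→1, 45→2, 46→3, 9→2, 48→4, 59→5, 20→3, 28→4, 4→2, 44→5, -4→1, 10→3, 39→5, 31→5, -5→1, 16→4, 43→6, -5→2, 40→6.
So the longest non-decreasing subsequence has length 6, e.g. 4, 9, 20, 28, 39, 43.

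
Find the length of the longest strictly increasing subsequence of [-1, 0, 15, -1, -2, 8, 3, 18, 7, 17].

5

Let dp[i] be the longest increasing subsequence ending at position i. Then dp = [1, 2, 3, 1, 1, 3, 3, 4, 4, 5].
The maximum is 5; one witness is -1, 0, 3, 7, 17 at positions 1,2,7,9,10.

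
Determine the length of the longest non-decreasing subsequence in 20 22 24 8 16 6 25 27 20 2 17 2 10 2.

One longest non-decreasing subsequence is 20, 22, 24, 25, 27 (positions 1,2,3,7,8), of length 5; no longer one exists.

5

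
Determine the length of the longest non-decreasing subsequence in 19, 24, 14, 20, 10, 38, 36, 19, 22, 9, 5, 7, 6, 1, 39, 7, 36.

Let dp[i] be the longest non-decreasing subsequence ending at position i. Then dp = [1, 2, 1, 2, 1, 3, 3, 2, 3, 1, 1, 2, 2, 1, 4, 3, 4].
The maximum is 4; one witness is 19, 24, 38, 39 at positions 1,2,6,15.

4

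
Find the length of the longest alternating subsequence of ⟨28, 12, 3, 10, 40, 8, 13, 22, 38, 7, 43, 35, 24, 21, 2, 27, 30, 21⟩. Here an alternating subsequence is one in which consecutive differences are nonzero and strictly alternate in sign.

10

Track the best alternating length ending on an up-step vs a down-step at each position: up/down = 1/1, 1/2, 1/2, 3/2, 3/1, 3/4, 5/4, 5/4, 5/4, 3/6, 7/1, 7/8, 7/8, 7/8, 1/8, 9/8, 9/8, 9/10.
The maximum over both is 10; one such subsequence is 28, 3, 10, 8, 13, 7, 43, 24, 27, 21.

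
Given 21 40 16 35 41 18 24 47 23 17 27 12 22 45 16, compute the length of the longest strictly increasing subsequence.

5

Scanning left to right, the best length ending at each element is: 21→1, 40→2, 16→1, 35→2, 41→3, 18→2, 24→3, 47→4, 23→3, 17→2, 27→4, 12→1, 22→3, 45→5, 16→2.
So the longest increasing subsequence has length 5, e.g. 16, 18, 24, 27, 45.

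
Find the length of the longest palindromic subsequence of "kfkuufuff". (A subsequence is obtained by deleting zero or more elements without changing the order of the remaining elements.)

5

Using dp[i][j] = 2 + dp[i+1][j−1] if the ends match, else max(dp[i+1][j], dp[i][j−1]):
dp[1][9] = 5. A witness is ffuff at positions 2,6,7,8,9.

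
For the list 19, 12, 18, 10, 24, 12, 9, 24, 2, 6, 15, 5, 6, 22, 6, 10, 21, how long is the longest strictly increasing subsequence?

Let dp[i] be the longest increasing subsequence ending at position i. Then dp = [1, 1, 2, 1, 3, 2, 1, 3, 1, 2, 3, 2, 3, 4, 3, 4, 5].
The maximum is 5; one witness is 2, 5, 6, 10, 21 at positions 9,12,13,16,17.

5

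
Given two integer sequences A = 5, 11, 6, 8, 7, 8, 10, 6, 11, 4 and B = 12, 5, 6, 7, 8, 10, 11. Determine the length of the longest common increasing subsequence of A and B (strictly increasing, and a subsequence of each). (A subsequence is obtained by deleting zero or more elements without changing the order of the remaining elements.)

6

A longest common strictly increasing subsequence is 5, 6, 7, 8, 10, 11 (length 6); it appears in order in both A and B, and no longer such subsequence exists.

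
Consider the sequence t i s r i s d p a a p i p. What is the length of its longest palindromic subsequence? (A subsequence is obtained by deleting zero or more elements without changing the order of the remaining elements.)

Using dp[i][j] = 2 + dp[i+1][j−1] if the ends match, else max(dp[i+1][j], dp[i][j−1]):
dp[1][13] = 6. A witness is ipaapi at positions 5,8,9,10,11,12.

6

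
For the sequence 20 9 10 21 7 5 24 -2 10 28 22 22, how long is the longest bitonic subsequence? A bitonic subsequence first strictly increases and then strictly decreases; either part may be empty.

6

Let inc[i] be the LIS ending at i and dec[i] the longest strictly decreasing subsequence starting at i. inc = [1, 1, 2, 3, 1, 1, 4, 1, 2, 5, 4, 4], dec = [5, 4, 4, 4, 3, 2, 2, 1, 1, 2, 1, 1].
max_i inc[i]+dec[i]−1 = 6, with one witness 9, 10, 21, 7, 5, -2.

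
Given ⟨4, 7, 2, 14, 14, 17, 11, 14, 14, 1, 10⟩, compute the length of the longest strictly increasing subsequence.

4

Scanning left to right, the best length ending at each element is: 4→1, 7→2, 2→1, 14→3, 14→3, 17→4, 11→3, 14→4, 14→4, 1→1, 10→3.
So the longest increasing subsequence has length 4, e.g. 4, 7, 14, 17.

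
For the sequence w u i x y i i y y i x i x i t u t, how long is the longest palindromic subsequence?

One longest palindromic subsequence is uixiiyyiixiu (positions 2,3,4,6,7,8,9,10,12,13,14,16); it reads the same forward and backward, and the interval DP gives dp[1][17] = 12.

12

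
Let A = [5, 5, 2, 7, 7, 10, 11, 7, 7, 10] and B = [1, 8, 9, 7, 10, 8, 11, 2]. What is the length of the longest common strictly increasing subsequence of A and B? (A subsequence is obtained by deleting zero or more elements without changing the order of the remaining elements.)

A longest common strictly increasing subsequence is 7, 10, 11 (length 3); it appears in order in both A and B, and no longer such subsequence exists.

3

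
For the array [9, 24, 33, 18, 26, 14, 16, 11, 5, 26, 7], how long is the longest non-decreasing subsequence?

One longest non-decreasing subsequence is 9, 24, 26, 26 (positions 1,2,5,10), of length 4; no longer one exists.

4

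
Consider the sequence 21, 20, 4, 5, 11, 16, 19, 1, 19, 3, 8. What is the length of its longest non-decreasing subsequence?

6

Let dp[i] be the longest non-decreasing subsequence ending at position i. Then dp = [1, 1, 1, 2, 3, 4, 5, 1, 6, 2, 3].
The maximum is 6; one witness is 4, 5, 11, 16, 19, 19 at positions 3,4,5,6,7,9.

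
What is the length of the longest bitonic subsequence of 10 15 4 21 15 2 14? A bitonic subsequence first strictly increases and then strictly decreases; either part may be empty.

Let inc[i] be the LIS ending at i and dec[i] the longest strictly decreasing subsequence starting at i. inc = [1, 2, 1, 3, 2, 1, 2], dec = [3, 3, 2, 3, 2, 1, 1].
max_i inc[i]+dec[i]−1 = 5, with one witness 10, 15, 21, 15, 14.

5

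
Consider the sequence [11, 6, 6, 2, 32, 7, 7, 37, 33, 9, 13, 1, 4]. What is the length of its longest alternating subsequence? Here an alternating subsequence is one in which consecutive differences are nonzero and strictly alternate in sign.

9

Track the best alternating length ending on an up-step vs a down-step at each position: up/down = 1/1, 1/2, 1/2, 1/2, 3/1, 3/4, 3/4, 5/1, 5/6, 5/6, 7/6, 1/8, 9/8.
The maximum over both is 9; one such subsequence is 11, 6, 32, 7, 37, 9, 13, 1, 4.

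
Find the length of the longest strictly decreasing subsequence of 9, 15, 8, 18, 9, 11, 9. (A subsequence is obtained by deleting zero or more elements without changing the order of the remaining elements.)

Scanning left to right, the best length ending at each element is: 9→1, 15→1, 8→2, 18→1, 9→2, 11→2, 9→3.
So the longest decreasing subsequence has length 3, e.g. 15, 11, 9.

3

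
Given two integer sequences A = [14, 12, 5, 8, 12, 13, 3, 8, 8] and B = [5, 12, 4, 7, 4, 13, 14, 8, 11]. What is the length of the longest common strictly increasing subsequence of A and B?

A longest common strictly increasing subsequence is 5, 12, 13 (length 3); it appears in order in both A and B, and no longer such subsequence exists.

3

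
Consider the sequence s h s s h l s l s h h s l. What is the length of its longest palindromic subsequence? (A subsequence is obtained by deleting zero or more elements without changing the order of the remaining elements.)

One longest palindromic subsequence is shhslshhs (positions 1,2,5,7,8,9,10,11,12); it reads the same forward and backward, and the interval DP gives dp[1][13] = 9.

9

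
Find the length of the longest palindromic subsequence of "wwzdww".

5

One longest palindromic subsequence is wwdww (positions 1,2,4,5,6); it reads the same forward and backward, and the interval DP gives dp[1][6] = 5.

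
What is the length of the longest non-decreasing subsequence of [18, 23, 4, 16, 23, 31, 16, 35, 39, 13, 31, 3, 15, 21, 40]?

7

Let dp[i] be the longest non-decreasing subsequence ending at position i. Then dp = [1, 2, 1, 2, 3, 4, 3, 5, 6, 2, 5, 1, 3, 4, 7].
The maximum is 7; one witness is 18, 23, 23, 31, 35, 39, 40 at positions 1,2,5,6,8,9,15.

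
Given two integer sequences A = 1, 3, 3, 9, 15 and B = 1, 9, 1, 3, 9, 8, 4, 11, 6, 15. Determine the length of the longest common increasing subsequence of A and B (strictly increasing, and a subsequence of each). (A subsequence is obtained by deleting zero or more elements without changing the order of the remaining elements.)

4

A longest common strictly increasing subsequence is 1, 3, 9, 15 (length 4); it appears in order in both A and B, and no longer such subsequence exists.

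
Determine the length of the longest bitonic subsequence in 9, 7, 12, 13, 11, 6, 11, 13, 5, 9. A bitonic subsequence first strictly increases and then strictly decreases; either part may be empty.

One longest bitonic subsequence is 9, 12, 13, 11, 6, 5 (positions 1,3,4,5,6,9): it rises to 13 then falls. Length 6 is optimal.

6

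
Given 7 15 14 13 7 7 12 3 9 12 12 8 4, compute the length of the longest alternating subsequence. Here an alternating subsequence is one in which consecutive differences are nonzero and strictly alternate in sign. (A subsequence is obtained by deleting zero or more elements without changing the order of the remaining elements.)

Track the best alternating length ending on an up-step vs a down-step at each position: up/down = 1/1, 2/1, 2/3, 2/3, 1/3, 1/3, 4/3, 1/5, 6/5, 6/3, 6/3, 6/7, 6/7.
The maximum over both is 7; one such subsequence is 7, 15, 7, 12, 3, 9, 8.

7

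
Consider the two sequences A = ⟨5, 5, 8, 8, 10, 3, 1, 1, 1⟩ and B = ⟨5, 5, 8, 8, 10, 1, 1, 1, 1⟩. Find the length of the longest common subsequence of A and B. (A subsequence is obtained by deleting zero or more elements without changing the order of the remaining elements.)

8

Backtracking the LCS table gives one alignment: 5 (A1,B1) → 5 (A2,B2) → 8 (A3,B3) → 8 (A4,B4) → 10 (A5,B5) → 1 (A7,B7) → 1 (A8,B8) → 1 (A9,B9).
So the longest common subsequence has length 8.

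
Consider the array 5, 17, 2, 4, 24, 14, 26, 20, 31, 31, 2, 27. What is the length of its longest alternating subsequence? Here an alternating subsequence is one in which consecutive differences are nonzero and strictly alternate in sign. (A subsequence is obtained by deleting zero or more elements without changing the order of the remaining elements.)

10

A longest alternating subsequence is 5, 17, 2, 24, 14, 26, 20, 31, 2, 27 (positions 1,2,3,5,6,7,8,9,11,12); its 9 consecutive differences strictly alternate in sign, and length 10 is optimal.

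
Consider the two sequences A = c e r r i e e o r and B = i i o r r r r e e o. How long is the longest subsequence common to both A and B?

5

Backtracking the LCS table gives one alignment: r (A3,B6) → r (A4,B7) → e (A6,B8) → e (A7,B9) → o (A8,B10).
So the longest common subsequence has length 5.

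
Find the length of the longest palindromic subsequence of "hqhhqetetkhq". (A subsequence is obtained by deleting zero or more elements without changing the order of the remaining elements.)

One longest palindromic subsequence is qhtethq (positions 2,3,7,8,9,11,12); it reads the same forward and backward, and the interval DP gives dp[1][12] = 7.

7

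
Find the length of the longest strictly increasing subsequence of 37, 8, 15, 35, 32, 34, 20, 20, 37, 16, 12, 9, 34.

One longest increasing subsequence is 8, 15, 32, 34, 37 (positions 2,3,5,6,9), of length 5; no longer one exists.

5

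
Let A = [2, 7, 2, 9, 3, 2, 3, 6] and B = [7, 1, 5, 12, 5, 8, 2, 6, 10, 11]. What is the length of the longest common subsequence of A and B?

A longest common subsequence is 7, 2, 6 (length 3); the LCS DP confirms no longer common subsequence exists.

3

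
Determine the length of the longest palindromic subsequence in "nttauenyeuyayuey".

9

Using dp[i][j] = 2 + dp[i+1][j−1] if the ends match, else max(dp[i+1][j], dp[i][j−1]):
dp[1][16] = 9. A witness is yeuyayuey at positions 8,9,10,11,12,13,14,15,16.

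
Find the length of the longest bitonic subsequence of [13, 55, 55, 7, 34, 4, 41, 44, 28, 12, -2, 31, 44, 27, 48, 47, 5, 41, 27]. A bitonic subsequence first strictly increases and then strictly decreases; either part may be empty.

One longest bitonic subsequence is 13, 34, 41, 44, 48, 47, 41, 27 (positions 1,5,7,8,15,16,18,19): it rises to 48 then falls. Length 8 is optimal.

8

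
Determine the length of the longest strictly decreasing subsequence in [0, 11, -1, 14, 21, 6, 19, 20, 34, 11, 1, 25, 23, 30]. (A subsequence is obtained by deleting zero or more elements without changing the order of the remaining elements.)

Scanning left to right, the best length ending at each element is: 0→1, 11→1, -1→2, 14→1, 21→1, 6→2, 19→2, 20→2, 34→1, 11→3, 1→4, 25→2, 23→3, 30→2.
So the longest decreasing subsequence has length 4, e.g. 21, 19, 11, 1.

4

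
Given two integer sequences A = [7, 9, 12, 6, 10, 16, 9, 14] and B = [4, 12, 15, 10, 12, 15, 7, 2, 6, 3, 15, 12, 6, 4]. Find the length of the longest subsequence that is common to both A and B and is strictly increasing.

2

A longest common strictly increasing subsequence is 7, 12 (length 2); it appears in order in both A and B, and no longer such subsequence exists.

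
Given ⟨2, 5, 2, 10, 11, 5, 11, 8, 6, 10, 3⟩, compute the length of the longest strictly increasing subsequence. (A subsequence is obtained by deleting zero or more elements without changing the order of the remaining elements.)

4

Scanning left to right, the best length ending at each element is: 2→1, 5→2, 2→1, 10→3, 11→4, 5→2, 11→4, 8→3, 6→3, 10→4, 3→2.
So the longest increasing subsequence has length 4, e.g. 2, 5, 10, 11.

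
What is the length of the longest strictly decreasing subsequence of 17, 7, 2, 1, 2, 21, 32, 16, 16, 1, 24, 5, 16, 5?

4

Let dp[i] be the longest decreasing subsequence ending at position i. Then dp = [1, 2, 3, 4, 3, 1, 1, 2, 2, 4, 2, 3, 3, 4].
The maximum is 4; one witness is 17, 7, 2, 1 at positions 1,2,3,4.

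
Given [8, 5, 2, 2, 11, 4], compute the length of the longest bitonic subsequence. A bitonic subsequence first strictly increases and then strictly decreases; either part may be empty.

Let inc[i] be the LIS ending at i and dec[i] the longest strictly decreasing subsequence starting at i. inc = [1, 1, 1, 1, 2, 2], dec = [3, 2, 1, 1, 2, 1].
max_i inc[i]+dec[i]−1 = 3, with one witness 8, 5, 4.

3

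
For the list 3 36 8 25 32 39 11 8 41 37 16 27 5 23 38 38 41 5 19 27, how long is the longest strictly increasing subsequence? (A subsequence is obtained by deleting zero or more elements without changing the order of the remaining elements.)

7

Let dp[i] be the longest increasing subsequence ending at position i. Then dp = [1, 2, 2, 3, 4, 5, 3, 2, 6, 5, 4, 5, 2, 5, 6, 6, 7, 2, 5, 6].
The maximum is 7; one witness is 3, 8, 25, 32, 37, 38, 41 at positions 1,3,4,5,10,15,17.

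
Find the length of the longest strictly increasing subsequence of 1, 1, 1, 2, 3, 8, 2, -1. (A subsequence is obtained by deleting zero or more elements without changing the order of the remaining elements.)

Scanning left to right, the best length ending at each element is: 1→1, 1→1, 1→1, 2→2, 3→3, 8→4, 2→2, -1→1.
So the longest increasing subsequence has length 4, e.g. 1, 2, 3, 8.

4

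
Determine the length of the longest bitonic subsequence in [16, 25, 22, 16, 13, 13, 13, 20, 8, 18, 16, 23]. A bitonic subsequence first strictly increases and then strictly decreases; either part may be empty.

Let inc[i] be the LIS ending at i and dec[i] the longest strictly decreasing subsequence starting at i. inc = [1, 2, 2, 1, 1, 1, 1, 2, 1, 2, 2, 3], dec = [3, 5, 4, 3, 2, 2, 2, 3, 1, 2, 1, 1].
max_i inc[i]+dec[i]−1 = 6, with one witness 16, 25, 22, 20, 18, 16.

6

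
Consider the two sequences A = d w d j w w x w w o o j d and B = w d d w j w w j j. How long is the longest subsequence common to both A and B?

6

A longest common subsequence is dwjwwj (length 6); the LCS DP confirms no longer common subsequence exists.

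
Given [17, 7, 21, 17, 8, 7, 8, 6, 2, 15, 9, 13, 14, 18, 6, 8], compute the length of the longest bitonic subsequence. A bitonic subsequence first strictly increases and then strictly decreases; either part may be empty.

7

Let inc[i] be the LIS ending at i and dec[i] the longest strictly decreasing subsequence starting at i. inc = [1, 1, 2, 2, 2, 1, 2, 1, 1, 3, 3, 4, 5, 6, 2, 3], dec = [5, 3, 6, 5, 4, 3, 3, 2, 1, 3, 2, 2, 2, 2, 1, 1].
max_i inc[i]+dec[i]−1 = 7, with one witness 17, 21, 17, 8, 7, 6, 2.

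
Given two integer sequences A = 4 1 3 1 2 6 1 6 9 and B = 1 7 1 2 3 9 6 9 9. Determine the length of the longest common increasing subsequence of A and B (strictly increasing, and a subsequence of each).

For each value that appears in both, track the longest common increasing run ending there.
The best achievable length is 4; one witness is 1, 2, 6, 9 (A-positions 2,5,6,9, B-positions 1,4,7,8).

4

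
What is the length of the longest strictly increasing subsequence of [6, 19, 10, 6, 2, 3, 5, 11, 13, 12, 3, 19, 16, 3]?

One longest increasing subsequence is 2, 3, 5, 11, 13, 19 (positions 5,6,7,8,9,12), of length 6; no longer one exists.

6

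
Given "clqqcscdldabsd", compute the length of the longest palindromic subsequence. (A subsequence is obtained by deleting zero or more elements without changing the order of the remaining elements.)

One longest palindromic subsequence is sdlds (positions 6,8,9,10,13); it reads the same forward and backward, and the interval DP gives dp[1][14] = 5.

5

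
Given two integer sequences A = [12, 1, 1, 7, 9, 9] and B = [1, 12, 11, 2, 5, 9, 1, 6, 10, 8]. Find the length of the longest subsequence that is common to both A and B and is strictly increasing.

2

A longest common strictly increasing subsequence is 1, 9 (length 2); it appears in order in both A and B, and no longer such subsequence exists.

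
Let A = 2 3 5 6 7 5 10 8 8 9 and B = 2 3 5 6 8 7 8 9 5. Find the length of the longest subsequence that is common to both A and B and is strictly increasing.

A longest common strictly increasing subsequence is 2, 3, 5, 6, 7, 8, 9 (length 7); it appears in order in both A and B, and no longer such subsequence exists.

7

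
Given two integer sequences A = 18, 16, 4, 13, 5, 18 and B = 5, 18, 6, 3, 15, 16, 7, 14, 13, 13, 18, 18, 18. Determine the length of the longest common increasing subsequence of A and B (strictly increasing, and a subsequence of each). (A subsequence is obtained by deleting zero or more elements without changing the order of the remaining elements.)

2

A longest common strictly increasing subsequence is 5, 18 (length 2); it appears in order in both A and B, and no longer such subsequence exists.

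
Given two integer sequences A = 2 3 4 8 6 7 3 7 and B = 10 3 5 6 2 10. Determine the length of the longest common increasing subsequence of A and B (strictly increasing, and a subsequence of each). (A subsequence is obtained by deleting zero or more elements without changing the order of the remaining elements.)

For each value that appears in both, track the longest common increasing run ending there.
The best achievable length is 2; one witness is 3, 6 (A-positions 2,5, B-positions 2,4).

2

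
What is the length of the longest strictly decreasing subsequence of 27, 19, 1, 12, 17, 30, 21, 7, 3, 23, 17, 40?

Scanning left to right, the best length ending at each element is: 27→1, 19→2, 1→3, 12→3, 17→3, 30→1, 21→2, 7→4, 3→5, 23→2, 17→3, 40→1.
So the longest decreasing subsequence has length 5, e.g. 27, 19, 12, 7, 3.

5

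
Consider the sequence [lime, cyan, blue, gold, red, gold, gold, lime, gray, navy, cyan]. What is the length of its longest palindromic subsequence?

One longest palindromic subsequence is cyan gold gold gold cyan (positions 2,4,6,7,11); it reads the same forward and backward, and the interval DP gives dp[1][11] = 5.

5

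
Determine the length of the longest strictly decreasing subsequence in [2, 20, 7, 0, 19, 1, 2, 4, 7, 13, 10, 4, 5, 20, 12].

One longest decreasing subsequence is 20, 19, 13, 10, 4 (positions 2,5,10,11,12), of length 5; no longer one exists.

5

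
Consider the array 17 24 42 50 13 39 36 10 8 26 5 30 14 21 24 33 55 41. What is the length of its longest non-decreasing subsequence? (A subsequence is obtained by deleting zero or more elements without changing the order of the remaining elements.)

Let dp[i] be the longest non-decreasing subsequence ending at position i. Then dp = [1, 2, 3, 4, 1, 3, 3, 1, 1, 3, 1, 4, 2, 3, 4, 5, 6, 6].
The maximum is 6; one witness is 17, 24, 26, 30, 33, 55 at positions 1,2,10,12,16,17.

6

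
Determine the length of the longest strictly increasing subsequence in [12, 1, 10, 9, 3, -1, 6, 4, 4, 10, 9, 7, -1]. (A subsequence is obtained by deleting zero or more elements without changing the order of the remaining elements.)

Let dp[i] be the longest increasing subsequence ending at position i. Then dp = [1, 1, 2, 2, 2, 1, 3, 3, 3, 4, 4, 4, 1].
The maximum is 4; one witness is 1, 3, 6, 10 at positions 2,5,7,10.

4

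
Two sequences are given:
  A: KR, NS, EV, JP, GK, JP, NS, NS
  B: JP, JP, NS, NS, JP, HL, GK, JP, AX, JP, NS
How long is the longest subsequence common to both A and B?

5

Backtracking the LCS table gives one alignment: NS (A2,B4) → JP (A4,B5) → GK (A5,B7) → JP (A6,B10) → NS (A8,B11).
So the longest common subsequence has length 5.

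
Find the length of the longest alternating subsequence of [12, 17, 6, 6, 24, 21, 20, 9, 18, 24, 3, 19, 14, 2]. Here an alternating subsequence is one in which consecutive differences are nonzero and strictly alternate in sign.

A longest alternating subsequence is 12, 17, 6, 24, 9, 18, 3, 19, 14 (positions 1,2,3,5,8,9,11,12,13); its 8 consecutive differences strictly alternate in sign, and length 9 is optimal.

9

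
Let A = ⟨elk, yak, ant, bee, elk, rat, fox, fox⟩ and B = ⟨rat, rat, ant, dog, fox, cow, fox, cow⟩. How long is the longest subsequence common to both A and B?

Backtracking the LCS table gives one alignment: ant (A3,B3) → fox (A7,B5) → fox (A8,B7).
So the longest common subsequence has length 3.

3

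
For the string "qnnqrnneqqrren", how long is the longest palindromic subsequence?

Using dp[i][j] = 2 + dp[i+1][j−1] if the ends match, else max(dp[i+1][j], dp[i][j−1]):
dp[1][14] = 7. A witness is qnnrnnq at positions 1,2,3,5,6,7,10.

7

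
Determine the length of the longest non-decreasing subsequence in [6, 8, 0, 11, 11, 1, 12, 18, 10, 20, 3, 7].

One longest non-decreasing subsequence is 6, 8, 11, 11, 12, 18, 20 (positions 1,2,4,5,7,8,10), of length 7; no longer one exists.

7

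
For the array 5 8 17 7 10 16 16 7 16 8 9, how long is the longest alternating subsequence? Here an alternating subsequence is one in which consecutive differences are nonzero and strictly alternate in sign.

8

Track the best alternating length ending on an up-step vs a down-step at each position: up/down = 1/1, 2/1, 2/1, 2/3, 4/3, 4/3, 4/3, 2/5, 6/3, 6/7, 8/7.
The maximum over both is 8; one such subsequence is 5, 8, 7, 10, 7, 16, 8, 9.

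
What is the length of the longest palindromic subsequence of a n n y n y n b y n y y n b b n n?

11

One longest palindromic subsequence is nnnyynyynnn (positions 2,3,5,6,9,10,11,12,13,16,17); it reads the same forward and backward, and the interval DP gives dp[1][17] = 11.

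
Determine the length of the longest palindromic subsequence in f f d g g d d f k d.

One longest palindromic subsequence is fdggdf (positions 2,3,4,5,7,8); it reads the same forward and backward, and the interval DP gives dp[1][10] = 6.

6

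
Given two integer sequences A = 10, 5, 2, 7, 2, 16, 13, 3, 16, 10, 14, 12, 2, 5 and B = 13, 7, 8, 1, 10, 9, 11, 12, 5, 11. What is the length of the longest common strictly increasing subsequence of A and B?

3

For each value that appears in both, track the longest common increasing run ending there.
The best achievable length is 3; one witness is 7, 10, 12 (A-positions 4,10,12, B-positions 2,5,8).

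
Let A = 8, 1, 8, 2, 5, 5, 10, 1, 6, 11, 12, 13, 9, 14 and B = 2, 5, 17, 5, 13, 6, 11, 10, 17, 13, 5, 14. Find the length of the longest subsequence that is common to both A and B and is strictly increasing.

6

For each value that appears in both, track the longest common increasing run ending there.
The best achievable length is 6; one witness is 2, 5, 6, 11, 13, 14 (A-positions 4,5,9,10,12,14, B-positions 1,2,6,7,10,12).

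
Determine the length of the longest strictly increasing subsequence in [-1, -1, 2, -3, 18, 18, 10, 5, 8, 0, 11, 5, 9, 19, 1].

6

Let dp[i] be the longest increasing subsequence ending at position i. Then dp = [1, 1, 2, 1, 3, 3, 3, 3, 4, 2, 5, 3, 5, 6, 3].
The maximum is 6; one witness is -1, 2, 5, 8, 11, 19 at positions 1,3,8,9,11,14.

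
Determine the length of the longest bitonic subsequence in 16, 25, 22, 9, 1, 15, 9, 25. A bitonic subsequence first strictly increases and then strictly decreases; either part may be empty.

Let inc[i] be the LIS ending at i and dec[i] the longest strictly decreasing subsequence starting at i. inc = [1, 2, 2, 1, 1, 2, 2, 3], dec = [3, 4, 3, 2, 1, 2, 1, 1].
max_i inc[i]+dec[i]−1 = 5, with one witness 16, 25, 22, 15, 9.

5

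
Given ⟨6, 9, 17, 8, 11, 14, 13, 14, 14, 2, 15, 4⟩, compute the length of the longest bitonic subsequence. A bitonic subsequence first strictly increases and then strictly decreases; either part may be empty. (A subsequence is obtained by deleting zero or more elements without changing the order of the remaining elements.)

7

Let inc[i] be the LIS ending at i and dec[i] the longest strictly decreasing subsequence starting at i. inc = [1, 2, 3, 2, 3, 4, 4, 5, 5, 1, 6, 2], dec = [2, 3, 4, 2, 2, 3, 2, 2, 2, 1, 2, 1].
max_i inc[i]+dec[i]−1 = 7, with one witness 6, 9, 11, 13, 14, 15, 4.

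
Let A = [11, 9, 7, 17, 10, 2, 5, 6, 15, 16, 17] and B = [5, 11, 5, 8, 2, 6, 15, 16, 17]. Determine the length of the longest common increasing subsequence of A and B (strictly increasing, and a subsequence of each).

For each value that appears in both, track the longest common increasing run ending there.
The best achievable length is 5; one witness is 5, 6, 15, 16, 17 (A-positions 7,8,9,10,11, B-positions 1,6,7,8,9).

5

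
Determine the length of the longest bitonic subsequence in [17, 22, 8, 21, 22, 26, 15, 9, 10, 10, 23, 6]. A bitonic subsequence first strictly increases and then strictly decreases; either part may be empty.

7

One longest bitonic subsequence is 17, 21, 22, 26, 15, 10, 6 (positions 1,4,5,6,7,10,12): it rises to 26 then falls. Length 7 is optimal.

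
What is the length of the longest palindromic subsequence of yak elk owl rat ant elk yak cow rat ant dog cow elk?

Using dp[i][j] = 2 + dp[i+1][j−1] if the ends match, else max(dp[i+1][j], dp[i][j−1]):
dp[1][13] = 5. A witness is elk cow dog cow elk at positions 2,8,11,12,13.

5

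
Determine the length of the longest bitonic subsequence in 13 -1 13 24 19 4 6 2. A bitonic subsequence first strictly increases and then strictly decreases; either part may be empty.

Let inc[i] be the LIS ending at i and dec[i] the longest strictly decreasing subsequence starting at i. inc = [1, 1, 2, 3, 3, 2, 3, 2], dec = [3, 1, 3, 4, 3, 2, 2, 1].
max_i inc[i]+dec[i]−1 = 6, with one witness -1, 13, 24, 19, 6, 2.

6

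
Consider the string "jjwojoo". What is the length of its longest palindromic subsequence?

One longest palindromic subsequence is ooo (positions 4,6,7); it reads the same forward and backward, and the interval DP gives dp[1][7] = 3.

3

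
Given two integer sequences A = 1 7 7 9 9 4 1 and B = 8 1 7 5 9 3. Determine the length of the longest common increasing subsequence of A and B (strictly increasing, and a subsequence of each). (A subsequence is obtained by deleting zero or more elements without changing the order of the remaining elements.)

For each value that appears in both, track the longest common increasing run ending there.
The best achievable length is 3; one witness is 1, 7, 9 (A-positions 1,2,4, B-positions 2,3,5).

3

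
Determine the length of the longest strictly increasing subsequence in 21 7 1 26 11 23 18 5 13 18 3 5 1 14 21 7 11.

Scanning left to right, the best length ending at each element is: 21→1, 7→1, 1→1, 26→2, 11→2, 23→3, 18→3, 5→2, 13→3, 18→4, 3→2, 5→3, 1→1, 14→4, 21→5, 7→4, 11→5.
So the longest increasing subsequence has length 5, e.g. 7, 11, 13, 18, 21.

5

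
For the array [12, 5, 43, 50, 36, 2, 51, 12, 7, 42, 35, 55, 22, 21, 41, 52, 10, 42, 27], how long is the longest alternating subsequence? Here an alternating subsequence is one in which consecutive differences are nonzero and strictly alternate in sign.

14

Track the best alternating length ending on an up-step vs a down-step at each position: up/down = 1/1, 1/2, 3/1, 3/1, 3/4, 1/4, 5/1, 5/6, 5/6, 7/6, 7/8, 9/1, 7/10, 7/10, 11/10, 11/10, 7/12, 13/12, 13/14.
The maximum over both is 14; one such subsequence is 12, 5, 43, 36, 51, 12, 42, 35, 55, 22, 41, 10, 42, 27.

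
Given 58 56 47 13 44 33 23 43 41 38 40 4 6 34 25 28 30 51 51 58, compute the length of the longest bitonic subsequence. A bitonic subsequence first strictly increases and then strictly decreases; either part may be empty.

One longest bitonic subsequence is 58, 56, 47, 44, 43, 41, 40, 34, 30 (positions 1,2,3,5,8,9,11,14,17): it rises to 58 then falls. Length 9 is optimal.

9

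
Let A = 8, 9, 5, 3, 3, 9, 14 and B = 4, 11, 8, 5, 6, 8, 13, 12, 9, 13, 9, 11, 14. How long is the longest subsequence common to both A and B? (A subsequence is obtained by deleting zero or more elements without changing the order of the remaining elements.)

Backtracking the LCS table gives one alignment: 8 (A1,B6) → 9 (A2,B9) → 9 (A6,B11) → 14 (A7,B13).
So the longest common subsequence has length 4.

4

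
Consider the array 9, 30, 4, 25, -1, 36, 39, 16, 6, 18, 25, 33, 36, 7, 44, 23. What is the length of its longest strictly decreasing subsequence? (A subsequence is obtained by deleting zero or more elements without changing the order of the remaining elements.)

One longest decreasing subsequence is 30, 25, 16, 6 (positions 2,4,8,9), of length 4; no longer one exists.

4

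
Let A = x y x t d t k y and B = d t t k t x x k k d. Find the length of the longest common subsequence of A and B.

A longest common subsequence is xxd (length 3); the LCS DP confirms no longer common subsequence exists.

3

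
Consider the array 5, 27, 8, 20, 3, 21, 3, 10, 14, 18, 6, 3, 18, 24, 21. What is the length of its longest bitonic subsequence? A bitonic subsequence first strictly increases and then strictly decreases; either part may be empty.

7

Let inc[i] be the LIS ending at i and dec[i] the longest strictly decreasing subsequence starting at i. inc = [1, 2, 2, 3, 1, 4, 1, 3, 4, 5, 2, 1, 5, 6, 6], dec = [2, 5, 3, 4, 1, 4, 1, 3, 3, 3, 2, 1, 1, 2, 1].
max_i inc[i]+dec[i]−1 = 7, with one witness 5, 8, 20, 21, 18, 6, 3.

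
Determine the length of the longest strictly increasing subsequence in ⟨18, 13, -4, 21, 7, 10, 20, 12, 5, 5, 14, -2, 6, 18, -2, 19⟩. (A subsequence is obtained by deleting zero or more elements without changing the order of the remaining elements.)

7

One longest increasing subsequence is -4, 7, 10, 12, 14, 18, 19 (positions 3,5,6,8,11,14,16), of length 7; no longer one exists.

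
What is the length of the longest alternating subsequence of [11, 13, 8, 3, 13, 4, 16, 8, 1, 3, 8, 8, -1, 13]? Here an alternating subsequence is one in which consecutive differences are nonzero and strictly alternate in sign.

Track the best alternating length ending on an up-step vs a down-step at each position: up/down = 1/1, 2/1, 1/3, 1/3, 4/1, 4/5, 6/1, 6/7, 1/7, 8/7, 8/7, 8/7, 1/9, 10/7.
The maximum over both is 10; one such subsequence is 11, 13, 8, 13, 4, 16, 1, 3, -1, 13.

10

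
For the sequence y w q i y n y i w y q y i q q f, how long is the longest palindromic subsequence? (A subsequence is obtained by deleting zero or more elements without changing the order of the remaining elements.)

One longest palindromic subsequence is qiyywyyiq (positions 3,4,5,7,9,10,12,13,15); it reads the same forward and backward, and the interval DP gives dp[1][16] = 9.

9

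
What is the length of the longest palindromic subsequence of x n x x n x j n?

6

One longest palindromic subsequence is xnxxnx (positions 1,2,3,4,5,6); it reads the same forward and backward, and the interval DP gives dp[1][8] = 6.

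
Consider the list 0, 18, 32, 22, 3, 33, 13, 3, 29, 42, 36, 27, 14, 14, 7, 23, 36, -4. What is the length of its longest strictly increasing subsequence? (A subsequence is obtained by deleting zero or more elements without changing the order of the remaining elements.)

Let dp[i] be the longest increasing subsequence ending at position i. Then dp = [1, 2, 3, 3, 2, 4, 3, 2, 4, 5, 5, 4, 4, 4, 3, 5, 6, 1].
The maximum is 6; one witness is 0, 3, 13, 14, 23, 36 at positions 1,5,7,13,16,17.

6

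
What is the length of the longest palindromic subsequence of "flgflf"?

5

One longest palindromic subsequence is flflf (positions 1,2,4,5,6); it reads the same forward and backward, and the interval DP gives dp[1][6] = 5.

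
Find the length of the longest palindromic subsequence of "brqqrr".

One longest palindromic subsequence is rqqr (positions 2,3,4,6); it reads the same forward and backward, and the interval DP gives dp[1][6] = 4.

4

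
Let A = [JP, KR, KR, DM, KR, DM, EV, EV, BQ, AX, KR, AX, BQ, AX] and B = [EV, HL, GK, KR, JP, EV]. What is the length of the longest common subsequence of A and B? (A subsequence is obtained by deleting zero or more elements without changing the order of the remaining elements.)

2

A longest common subsequence is JP, EV (length 2); the LCS DP confirms no longer common subsequence exists.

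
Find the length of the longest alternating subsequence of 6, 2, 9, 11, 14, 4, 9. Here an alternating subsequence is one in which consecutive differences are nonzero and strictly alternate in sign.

A longest alternating subsequence is 6, 2, 9, 4, 9 (positions 1,2,3,6,7); its 4 consecutive differences strictly alternate in sign, and length 5 is optimal.

5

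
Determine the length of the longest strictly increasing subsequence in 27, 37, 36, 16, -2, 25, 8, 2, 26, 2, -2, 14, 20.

4

Scanning left to right, the best length ending at each element is: 27→1, 37→2, 36→2, 16→1, -2→1, 25→2, 8→2, 2→2, 26→3, 2→2, -2→1, 14→3, 20→4.
So the longest increasing subsequence has length 4, e.g. -2, 8, 14, 20.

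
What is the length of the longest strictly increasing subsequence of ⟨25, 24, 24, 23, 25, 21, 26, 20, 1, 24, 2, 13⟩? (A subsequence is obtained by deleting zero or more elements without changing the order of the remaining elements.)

3

One longest increasing subsequence is 24, 25, 26 (positions 2,5,7), of length 3; no longer one exists.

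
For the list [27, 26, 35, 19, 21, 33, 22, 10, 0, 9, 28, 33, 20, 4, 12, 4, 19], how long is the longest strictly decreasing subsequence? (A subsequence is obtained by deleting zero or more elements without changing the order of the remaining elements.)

One longest decreasing subsequence is 27, 26, 19, 10, 9, 4 (positions 1,2,4,8,10,14), of length 6; no longer one exists.

6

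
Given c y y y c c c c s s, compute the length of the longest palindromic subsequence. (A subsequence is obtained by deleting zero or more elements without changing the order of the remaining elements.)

One longest palindromic subsequence is ccccc (positions 1,5,6,7,8); it reads the same forward and backward, and the interval DP gives dp[1][10] = 5.

5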